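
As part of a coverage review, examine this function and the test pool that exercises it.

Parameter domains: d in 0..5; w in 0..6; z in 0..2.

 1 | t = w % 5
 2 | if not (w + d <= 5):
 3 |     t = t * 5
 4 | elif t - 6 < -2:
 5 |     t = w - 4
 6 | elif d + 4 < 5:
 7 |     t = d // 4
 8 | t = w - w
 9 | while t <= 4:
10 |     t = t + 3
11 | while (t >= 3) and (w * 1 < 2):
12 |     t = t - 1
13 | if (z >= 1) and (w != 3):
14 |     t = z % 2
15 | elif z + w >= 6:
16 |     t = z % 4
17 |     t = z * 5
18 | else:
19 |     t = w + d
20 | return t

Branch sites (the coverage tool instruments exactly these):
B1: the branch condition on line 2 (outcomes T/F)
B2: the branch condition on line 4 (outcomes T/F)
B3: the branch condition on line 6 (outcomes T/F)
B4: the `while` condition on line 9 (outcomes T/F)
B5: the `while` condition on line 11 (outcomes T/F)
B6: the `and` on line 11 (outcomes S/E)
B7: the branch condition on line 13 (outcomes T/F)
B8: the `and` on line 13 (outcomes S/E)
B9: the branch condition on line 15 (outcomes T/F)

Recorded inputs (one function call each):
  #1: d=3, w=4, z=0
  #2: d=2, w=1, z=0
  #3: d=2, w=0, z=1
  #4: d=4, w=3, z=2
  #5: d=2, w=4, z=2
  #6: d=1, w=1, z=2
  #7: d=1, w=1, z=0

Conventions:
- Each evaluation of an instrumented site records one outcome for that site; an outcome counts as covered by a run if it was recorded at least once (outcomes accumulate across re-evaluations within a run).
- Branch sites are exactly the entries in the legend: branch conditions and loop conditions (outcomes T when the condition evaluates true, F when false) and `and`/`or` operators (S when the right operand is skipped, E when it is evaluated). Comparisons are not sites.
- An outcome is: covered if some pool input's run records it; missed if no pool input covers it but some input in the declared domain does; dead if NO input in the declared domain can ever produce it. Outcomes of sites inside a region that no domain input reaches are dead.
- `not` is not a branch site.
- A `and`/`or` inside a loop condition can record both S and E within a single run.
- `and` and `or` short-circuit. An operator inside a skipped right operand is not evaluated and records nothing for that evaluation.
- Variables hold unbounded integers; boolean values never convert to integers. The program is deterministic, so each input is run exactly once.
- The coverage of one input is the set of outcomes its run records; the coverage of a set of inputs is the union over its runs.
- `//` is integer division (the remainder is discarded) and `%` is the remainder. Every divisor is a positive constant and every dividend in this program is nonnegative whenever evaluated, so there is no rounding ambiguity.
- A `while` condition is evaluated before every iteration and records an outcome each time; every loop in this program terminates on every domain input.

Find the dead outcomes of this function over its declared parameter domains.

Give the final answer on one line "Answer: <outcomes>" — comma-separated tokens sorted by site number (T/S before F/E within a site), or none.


checking every outcome against all 126 domain inputs:
  reachable outcomes have witnesses, e.g. B1=T (e.g. d=0, w=6, z=0), B1=F (e.g. d=0, w=0, z=0), B2=T (e.g. d=0, w=0, z=0), B2=F (e.g. d=0, w=4, z=0)
Answer: none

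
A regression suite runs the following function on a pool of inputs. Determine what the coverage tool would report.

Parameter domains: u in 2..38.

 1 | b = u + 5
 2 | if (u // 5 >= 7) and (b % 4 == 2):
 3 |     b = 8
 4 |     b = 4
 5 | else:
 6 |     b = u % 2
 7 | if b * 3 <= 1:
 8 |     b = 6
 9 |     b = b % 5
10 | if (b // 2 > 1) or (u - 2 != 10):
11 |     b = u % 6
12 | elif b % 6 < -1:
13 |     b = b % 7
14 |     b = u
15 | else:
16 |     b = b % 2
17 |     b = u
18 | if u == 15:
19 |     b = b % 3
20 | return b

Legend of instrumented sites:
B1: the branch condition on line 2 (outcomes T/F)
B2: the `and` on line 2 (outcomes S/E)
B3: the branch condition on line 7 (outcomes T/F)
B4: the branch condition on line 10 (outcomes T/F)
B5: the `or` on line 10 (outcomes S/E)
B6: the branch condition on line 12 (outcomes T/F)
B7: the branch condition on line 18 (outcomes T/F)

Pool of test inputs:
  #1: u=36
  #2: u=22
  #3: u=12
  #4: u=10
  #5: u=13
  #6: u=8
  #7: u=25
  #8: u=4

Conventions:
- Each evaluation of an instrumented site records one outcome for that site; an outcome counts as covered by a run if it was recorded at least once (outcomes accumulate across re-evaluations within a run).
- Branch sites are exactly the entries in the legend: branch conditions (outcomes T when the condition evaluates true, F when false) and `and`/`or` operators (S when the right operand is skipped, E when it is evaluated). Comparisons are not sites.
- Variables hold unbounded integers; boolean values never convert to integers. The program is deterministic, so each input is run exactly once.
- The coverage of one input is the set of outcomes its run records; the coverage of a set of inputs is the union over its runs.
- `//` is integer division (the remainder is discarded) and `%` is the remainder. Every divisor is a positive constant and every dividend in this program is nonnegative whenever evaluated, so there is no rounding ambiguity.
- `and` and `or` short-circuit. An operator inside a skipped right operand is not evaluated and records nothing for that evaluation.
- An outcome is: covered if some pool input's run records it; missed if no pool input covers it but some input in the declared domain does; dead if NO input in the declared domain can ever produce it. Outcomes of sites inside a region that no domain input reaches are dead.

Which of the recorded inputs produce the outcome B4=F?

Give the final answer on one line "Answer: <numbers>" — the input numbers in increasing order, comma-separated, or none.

input #1 (u=36): does not record B4=F
input #2 (u=22): does not record B4=F
input #3 (u=12): records B4=F
input #4 (u=10): does not record B4=F
input #5 (u=13): does not record B4=F
input #6 (u=8): does not record B4=F
input #7 (u=25): does not record B4=F
input #8 (u=4): does not record B4=F

Answer: 3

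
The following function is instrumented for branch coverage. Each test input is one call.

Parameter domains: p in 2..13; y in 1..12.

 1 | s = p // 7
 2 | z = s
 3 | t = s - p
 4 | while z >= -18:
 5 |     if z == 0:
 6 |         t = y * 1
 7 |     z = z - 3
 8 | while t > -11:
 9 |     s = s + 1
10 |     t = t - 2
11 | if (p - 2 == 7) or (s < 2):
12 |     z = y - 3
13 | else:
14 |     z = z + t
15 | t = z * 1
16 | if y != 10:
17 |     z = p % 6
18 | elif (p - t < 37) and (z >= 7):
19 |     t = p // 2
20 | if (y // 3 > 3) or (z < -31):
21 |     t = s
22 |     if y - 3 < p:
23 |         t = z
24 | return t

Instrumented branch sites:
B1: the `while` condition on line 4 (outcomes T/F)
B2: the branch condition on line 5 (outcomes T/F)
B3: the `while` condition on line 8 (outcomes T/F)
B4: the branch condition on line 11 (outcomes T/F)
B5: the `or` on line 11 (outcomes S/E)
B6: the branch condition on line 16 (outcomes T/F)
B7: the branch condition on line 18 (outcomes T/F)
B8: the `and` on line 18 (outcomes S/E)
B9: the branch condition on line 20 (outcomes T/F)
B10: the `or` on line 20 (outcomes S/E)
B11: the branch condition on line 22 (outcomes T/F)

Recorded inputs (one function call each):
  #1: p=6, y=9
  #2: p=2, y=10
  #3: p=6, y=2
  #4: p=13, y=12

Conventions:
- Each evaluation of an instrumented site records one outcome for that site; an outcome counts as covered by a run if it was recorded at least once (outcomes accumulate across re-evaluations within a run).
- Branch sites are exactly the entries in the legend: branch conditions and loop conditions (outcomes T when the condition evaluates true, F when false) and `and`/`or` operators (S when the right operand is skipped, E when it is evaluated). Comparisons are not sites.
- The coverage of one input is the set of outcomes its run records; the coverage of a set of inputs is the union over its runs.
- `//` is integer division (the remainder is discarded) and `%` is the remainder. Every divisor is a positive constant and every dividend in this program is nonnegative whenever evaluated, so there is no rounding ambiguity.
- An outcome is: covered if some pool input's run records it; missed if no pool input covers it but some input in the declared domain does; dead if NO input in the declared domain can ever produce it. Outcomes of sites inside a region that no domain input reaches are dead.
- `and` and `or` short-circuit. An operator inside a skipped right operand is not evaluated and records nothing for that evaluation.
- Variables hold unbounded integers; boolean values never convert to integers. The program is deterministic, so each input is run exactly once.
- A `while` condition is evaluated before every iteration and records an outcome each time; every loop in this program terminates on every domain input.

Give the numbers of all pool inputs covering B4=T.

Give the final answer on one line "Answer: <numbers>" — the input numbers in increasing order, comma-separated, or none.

input #1 (p=6, y=9): misses B4=T
input #2 (p=2, y=10): misses B4=T
input #3 (p=6, y=2): misses B4=T
input #4 (p=13, y=12): covers B4=T

Answer: 4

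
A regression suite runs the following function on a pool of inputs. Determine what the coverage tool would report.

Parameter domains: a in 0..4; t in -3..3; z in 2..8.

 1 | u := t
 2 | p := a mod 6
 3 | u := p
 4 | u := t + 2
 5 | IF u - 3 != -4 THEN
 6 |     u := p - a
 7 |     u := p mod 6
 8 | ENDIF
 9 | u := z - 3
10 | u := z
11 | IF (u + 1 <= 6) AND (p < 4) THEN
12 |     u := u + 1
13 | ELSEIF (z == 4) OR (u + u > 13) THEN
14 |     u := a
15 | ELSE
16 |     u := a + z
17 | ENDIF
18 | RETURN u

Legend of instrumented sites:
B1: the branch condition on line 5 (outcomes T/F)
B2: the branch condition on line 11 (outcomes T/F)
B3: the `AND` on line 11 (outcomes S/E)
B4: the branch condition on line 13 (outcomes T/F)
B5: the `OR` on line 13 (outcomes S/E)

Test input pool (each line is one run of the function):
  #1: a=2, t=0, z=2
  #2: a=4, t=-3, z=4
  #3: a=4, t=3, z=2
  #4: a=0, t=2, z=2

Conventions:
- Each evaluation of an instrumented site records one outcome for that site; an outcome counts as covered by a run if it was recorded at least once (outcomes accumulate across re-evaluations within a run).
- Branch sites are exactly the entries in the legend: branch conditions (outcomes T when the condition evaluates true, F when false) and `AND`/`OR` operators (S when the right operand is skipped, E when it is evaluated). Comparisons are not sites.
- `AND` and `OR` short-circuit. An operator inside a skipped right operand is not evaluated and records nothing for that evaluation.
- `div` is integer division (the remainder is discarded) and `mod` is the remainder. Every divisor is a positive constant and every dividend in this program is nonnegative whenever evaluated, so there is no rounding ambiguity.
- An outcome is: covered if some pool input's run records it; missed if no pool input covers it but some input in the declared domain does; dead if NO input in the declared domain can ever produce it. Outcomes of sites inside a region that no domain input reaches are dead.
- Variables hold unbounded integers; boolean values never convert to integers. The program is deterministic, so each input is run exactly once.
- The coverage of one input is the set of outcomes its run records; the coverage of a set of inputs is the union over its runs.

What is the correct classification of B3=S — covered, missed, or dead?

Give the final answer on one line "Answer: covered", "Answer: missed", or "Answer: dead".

no pool input records B3=S
but domain input (a=0, t=-3, z=6) does record it -> reachable, so missed

Answer: missed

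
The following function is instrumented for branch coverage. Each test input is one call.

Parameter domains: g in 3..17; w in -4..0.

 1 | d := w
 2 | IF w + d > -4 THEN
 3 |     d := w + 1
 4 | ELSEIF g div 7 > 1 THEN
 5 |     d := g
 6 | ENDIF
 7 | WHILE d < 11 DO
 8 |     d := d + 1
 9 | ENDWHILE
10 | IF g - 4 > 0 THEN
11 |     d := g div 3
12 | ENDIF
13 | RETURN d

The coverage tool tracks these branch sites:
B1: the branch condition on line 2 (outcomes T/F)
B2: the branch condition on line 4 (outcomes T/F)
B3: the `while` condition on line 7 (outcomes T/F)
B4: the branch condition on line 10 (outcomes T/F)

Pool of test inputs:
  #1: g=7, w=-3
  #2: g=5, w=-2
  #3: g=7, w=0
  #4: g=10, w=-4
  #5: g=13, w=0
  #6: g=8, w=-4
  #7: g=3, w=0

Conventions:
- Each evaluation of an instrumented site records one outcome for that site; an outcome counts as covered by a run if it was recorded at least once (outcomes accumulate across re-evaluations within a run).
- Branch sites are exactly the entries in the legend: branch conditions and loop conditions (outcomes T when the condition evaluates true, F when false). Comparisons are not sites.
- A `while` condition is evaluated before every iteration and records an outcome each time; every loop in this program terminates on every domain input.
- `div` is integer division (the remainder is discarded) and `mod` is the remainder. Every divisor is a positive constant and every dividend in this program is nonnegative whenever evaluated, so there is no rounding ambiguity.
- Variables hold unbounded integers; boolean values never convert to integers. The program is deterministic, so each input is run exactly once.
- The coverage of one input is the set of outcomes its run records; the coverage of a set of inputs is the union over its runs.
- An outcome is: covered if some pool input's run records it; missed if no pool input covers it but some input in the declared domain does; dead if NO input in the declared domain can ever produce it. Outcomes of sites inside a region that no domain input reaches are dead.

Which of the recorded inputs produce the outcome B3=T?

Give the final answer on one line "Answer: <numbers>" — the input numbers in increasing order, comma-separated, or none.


input #1 (g=7, w=-3): produces B3=T
input #2 (g=5, w=-2): produces B3=T
input #3 (g=7, w=0): produces B3=T
input #4 (g=10, w=-4): produces B3=T
input #5 (g=13, w=0): produces B3=T
input #6 (g=8, w=-4): produces B3=T
input #7 (g=3, w=0): produces B3=T
Answer: 1, 2, 3, 4, 5, 6, 7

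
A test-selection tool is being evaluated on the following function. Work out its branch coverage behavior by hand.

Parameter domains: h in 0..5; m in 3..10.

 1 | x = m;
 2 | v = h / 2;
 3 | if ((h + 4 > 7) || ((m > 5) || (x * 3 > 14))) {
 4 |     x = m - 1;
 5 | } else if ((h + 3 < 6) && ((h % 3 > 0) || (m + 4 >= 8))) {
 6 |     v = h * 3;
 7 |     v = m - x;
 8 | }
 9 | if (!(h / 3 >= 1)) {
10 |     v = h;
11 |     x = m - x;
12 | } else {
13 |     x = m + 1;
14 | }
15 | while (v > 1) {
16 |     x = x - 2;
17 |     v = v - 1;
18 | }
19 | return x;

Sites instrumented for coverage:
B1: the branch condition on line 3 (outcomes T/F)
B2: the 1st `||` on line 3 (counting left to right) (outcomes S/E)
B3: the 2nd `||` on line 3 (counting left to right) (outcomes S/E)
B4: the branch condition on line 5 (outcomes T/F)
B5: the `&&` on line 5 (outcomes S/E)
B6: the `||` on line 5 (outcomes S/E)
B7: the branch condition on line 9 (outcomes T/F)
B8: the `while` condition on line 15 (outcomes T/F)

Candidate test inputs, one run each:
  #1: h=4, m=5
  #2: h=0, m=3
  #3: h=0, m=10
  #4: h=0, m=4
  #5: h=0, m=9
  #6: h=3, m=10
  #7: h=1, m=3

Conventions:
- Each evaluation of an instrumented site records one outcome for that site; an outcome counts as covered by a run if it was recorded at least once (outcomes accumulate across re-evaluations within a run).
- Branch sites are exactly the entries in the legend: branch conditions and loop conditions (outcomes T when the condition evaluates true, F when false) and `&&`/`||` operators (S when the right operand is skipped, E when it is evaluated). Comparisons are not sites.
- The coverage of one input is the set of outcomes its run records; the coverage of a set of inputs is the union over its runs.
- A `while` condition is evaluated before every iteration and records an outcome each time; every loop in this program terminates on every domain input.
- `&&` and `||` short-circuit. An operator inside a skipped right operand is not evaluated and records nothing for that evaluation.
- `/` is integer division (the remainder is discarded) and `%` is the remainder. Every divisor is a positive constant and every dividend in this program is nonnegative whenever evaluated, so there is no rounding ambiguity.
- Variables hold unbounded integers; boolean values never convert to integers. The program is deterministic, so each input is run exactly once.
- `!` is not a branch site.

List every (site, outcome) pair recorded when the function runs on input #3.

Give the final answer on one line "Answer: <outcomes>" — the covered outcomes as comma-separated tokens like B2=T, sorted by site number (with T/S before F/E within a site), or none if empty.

Simulating input #3 (h=0, m=10) step by step:
  B2->E, B3->S, B1->T, B7->T, B8->F
deduplicating events, the covered set is: B1=T, B2=E, B3=S, B7=T, B8=F

Answer: B1=T, B2=E, B3=S, B7=T, B8=F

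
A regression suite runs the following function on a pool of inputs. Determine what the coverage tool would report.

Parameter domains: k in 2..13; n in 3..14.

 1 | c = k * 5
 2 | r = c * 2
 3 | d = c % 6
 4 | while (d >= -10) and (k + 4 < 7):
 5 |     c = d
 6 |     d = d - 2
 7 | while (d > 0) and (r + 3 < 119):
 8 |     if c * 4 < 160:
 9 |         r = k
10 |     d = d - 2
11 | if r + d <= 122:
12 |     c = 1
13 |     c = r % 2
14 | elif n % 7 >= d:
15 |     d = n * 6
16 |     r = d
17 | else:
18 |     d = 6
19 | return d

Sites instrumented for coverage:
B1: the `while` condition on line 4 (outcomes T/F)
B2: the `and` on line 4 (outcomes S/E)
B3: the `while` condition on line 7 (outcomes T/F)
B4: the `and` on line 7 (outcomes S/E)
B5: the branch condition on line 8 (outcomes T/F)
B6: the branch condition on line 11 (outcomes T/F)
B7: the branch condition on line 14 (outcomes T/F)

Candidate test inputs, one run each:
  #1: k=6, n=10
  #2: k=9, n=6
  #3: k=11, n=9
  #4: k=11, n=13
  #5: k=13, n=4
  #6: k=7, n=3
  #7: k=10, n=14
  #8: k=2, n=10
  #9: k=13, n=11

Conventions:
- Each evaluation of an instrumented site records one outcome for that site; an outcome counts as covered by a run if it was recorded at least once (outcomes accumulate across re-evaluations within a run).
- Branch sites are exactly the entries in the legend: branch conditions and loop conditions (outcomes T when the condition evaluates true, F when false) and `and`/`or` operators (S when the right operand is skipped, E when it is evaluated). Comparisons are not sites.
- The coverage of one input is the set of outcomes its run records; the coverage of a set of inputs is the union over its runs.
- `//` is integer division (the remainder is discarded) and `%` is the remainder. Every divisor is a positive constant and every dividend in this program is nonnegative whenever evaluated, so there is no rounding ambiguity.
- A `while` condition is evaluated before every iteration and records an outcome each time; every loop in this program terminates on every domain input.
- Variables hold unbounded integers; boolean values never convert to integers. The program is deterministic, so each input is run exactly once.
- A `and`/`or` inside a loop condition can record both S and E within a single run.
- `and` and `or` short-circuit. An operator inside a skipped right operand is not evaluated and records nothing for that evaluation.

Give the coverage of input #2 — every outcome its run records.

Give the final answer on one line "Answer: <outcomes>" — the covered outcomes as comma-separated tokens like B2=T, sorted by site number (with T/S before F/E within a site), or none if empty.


Running input #2 (k=9, n=6), event by event:
  B2->E, B1->F, B4->E, B3->T, B5->F, B4->E, B3->T, B5->F, B4->S, B3->F
  B6->T
collecting distinct outcomes: B1=F, B2=E, B3=T, B3=F, B4=S, B4=E, B5=F, B6=T
Answer: B1=F, B2=E, B3=T, B3=F, B4=S, B4=E, B5=F, B6=T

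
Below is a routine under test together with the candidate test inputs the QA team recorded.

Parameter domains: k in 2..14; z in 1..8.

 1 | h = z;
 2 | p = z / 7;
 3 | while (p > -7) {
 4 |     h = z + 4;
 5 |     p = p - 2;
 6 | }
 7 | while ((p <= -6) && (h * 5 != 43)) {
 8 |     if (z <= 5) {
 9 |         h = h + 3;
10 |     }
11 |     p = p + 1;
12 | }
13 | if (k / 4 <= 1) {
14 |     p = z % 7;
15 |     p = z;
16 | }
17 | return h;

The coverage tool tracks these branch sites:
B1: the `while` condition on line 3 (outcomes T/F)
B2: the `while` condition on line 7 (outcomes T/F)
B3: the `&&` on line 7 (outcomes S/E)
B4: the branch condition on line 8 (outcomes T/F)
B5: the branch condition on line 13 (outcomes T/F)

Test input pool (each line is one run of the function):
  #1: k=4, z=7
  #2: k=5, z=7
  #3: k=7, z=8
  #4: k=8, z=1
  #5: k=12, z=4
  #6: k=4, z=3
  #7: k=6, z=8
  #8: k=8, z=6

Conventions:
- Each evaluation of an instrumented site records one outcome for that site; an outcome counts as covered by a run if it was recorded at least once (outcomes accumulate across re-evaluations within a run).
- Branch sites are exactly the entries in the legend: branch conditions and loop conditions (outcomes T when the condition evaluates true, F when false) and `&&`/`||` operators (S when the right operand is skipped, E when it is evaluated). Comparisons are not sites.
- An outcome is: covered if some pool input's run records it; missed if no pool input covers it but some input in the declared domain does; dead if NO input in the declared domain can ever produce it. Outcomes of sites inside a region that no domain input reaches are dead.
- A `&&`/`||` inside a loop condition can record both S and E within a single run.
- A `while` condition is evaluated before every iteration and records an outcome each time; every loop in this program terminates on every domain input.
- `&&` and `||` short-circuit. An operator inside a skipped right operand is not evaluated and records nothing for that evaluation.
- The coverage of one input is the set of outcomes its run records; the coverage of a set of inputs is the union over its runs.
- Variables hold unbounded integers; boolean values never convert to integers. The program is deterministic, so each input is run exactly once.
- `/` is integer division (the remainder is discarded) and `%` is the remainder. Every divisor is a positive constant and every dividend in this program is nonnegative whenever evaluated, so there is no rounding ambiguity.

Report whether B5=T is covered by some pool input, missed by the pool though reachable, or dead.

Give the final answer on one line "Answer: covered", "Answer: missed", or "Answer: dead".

B5=T is recorded by pool input(s) 1, 2, 3, 6, 7 -> covered

Answer: covered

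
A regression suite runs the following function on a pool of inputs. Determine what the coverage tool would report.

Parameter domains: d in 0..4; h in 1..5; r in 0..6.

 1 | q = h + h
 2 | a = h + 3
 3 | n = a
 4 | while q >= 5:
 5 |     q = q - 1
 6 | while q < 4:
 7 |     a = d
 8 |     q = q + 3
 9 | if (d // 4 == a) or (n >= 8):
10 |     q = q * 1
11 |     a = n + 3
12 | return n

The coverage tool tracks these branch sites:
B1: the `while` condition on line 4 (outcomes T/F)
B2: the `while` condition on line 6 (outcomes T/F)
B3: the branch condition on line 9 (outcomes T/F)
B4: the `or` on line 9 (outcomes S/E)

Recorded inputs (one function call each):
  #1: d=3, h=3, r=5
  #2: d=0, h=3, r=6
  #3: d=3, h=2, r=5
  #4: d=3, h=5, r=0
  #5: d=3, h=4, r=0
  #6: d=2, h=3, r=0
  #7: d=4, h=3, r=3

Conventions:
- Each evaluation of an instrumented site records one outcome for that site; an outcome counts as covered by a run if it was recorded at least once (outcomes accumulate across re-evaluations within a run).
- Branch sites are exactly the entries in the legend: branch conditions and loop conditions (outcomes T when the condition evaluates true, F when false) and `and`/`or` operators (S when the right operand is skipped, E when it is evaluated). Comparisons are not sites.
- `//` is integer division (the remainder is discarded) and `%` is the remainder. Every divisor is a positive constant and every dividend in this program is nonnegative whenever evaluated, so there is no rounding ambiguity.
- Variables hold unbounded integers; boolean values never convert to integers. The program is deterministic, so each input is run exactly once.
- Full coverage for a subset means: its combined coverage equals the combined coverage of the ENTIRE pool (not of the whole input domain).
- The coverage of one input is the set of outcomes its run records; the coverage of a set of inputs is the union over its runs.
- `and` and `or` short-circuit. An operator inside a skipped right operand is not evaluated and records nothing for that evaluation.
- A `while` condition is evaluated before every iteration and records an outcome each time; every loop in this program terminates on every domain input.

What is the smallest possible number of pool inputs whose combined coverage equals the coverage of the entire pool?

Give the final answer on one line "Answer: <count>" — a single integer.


input #1 (d=3, h=3, r=5): events B1->T, B1->T, B1->F, B2->F, B4->E, B3->F; covers B1=T, B1=F, B2=F, B3=F, B4=E
input #2 (d=0, h=3, r=6): events B1->T, B1->T, B1->F, B2->F, B4->E, B3->F; covers B1=T, B1=F, B2=F, B3=F, B4=E
input #3 (d=3, h=2, r=5): events B1->F, B2->F, B4->E, B3->F; covers B1=F, B2=F, B3=F, B4=E
input #4 (d=3, h=5, r=0): events B1->T, B1->T, B1->T, B1->T, B1->T, B1->T, B1->F, B2->F, B4->E, B3->T; covers B1=T, B1=F, B2=F, B3=T, B4=E
input #5 (d=3, h=4, r=0): events B1->T, B1->T, B1->T, B1->T, B1->F, B2->F, B4->E, B3->F; covers B1=T, B1=F, B2=F, B3=F, B4=E
input #6 (d=2, h=3, r=0): events B1->T, B1->T, B1->F, B2->F, B4->E, B3->F; covers B1=T, B1=F, B2=F, B3=F, B4=E
input #7 (d=4, h=3, r=3): events B1->T, B1->T, B1->F, B2->F, B4->E, B3->F; covers B1=T, B1=F, B2=F, B3=F, B4=E
together the pool reaches 6 outcomes: B1=T, B1=F, B2=F, B3=T, B3=F, B4=E
size 1 is not enough: best union over all size-1 subsets is 5/6
size 2: inputs {1, 4} cover all 6 outcomes, and no lexicographically smaller subset of this size does
Answer: 2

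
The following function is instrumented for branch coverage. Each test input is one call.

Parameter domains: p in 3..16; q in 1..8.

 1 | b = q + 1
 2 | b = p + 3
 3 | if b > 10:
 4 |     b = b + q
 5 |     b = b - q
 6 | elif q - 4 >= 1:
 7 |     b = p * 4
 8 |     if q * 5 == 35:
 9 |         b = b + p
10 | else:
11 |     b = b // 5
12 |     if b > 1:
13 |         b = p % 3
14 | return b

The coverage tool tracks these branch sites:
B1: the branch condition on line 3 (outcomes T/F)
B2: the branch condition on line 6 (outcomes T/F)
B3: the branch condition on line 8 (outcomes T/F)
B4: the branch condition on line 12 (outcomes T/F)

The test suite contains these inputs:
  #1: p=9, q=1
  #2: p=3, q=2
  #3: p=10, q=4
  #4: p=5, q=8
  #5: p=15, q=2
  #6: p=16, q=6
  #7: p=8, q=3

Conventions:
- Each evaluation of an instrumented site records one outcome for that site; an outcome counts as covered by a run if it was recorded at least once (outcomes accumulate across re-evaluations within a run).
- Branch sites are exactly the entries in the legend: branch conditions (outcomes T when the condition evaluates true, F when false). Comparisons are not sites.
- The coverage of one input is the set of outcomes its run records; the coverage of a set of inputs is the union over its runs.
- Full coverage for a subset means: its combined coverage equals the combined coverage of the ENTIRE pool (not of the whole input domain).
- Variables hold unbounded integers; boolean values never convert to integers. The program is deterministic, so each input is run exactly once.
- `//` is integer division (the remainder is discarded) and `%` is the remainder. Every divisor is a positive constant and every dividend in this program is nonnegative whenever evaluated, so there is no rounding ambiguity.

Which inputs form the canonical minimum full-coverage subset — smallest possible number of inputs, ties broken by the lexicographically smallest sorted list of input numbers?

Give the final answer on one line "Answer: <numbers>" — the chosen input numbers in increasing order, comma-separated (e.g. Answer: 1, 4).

test 1 (p=9, q=1) hits B1=T
test 2 (p=3, q=2) hits B1=F, B2=F, B4=F
test 3 (p=10, q=4) hits B1=T
test 4 (p=5, q=8) hits B1=F, B2=T, B3=F
test 5 (p=15, q=2) hits B1=T
test 6 (p=16, q=6) hits B1=T
test 7 (p=8, q=3) hits B1=T
together the pool reaches 6 outcomes: B1=T, B1=F, B2=T, B2=F, B3=F, B4=F
checked all size-1 subsets: none covers 6 outcomes (max 3/6)
checked all size-2 subsets: none covers 6 outcomes (max 5/6)
the canonical winner is {1, 2, 4}: size 3, full 6-outcome coverage, earliest index list among size-3 covers

Answer: 1, 2, 4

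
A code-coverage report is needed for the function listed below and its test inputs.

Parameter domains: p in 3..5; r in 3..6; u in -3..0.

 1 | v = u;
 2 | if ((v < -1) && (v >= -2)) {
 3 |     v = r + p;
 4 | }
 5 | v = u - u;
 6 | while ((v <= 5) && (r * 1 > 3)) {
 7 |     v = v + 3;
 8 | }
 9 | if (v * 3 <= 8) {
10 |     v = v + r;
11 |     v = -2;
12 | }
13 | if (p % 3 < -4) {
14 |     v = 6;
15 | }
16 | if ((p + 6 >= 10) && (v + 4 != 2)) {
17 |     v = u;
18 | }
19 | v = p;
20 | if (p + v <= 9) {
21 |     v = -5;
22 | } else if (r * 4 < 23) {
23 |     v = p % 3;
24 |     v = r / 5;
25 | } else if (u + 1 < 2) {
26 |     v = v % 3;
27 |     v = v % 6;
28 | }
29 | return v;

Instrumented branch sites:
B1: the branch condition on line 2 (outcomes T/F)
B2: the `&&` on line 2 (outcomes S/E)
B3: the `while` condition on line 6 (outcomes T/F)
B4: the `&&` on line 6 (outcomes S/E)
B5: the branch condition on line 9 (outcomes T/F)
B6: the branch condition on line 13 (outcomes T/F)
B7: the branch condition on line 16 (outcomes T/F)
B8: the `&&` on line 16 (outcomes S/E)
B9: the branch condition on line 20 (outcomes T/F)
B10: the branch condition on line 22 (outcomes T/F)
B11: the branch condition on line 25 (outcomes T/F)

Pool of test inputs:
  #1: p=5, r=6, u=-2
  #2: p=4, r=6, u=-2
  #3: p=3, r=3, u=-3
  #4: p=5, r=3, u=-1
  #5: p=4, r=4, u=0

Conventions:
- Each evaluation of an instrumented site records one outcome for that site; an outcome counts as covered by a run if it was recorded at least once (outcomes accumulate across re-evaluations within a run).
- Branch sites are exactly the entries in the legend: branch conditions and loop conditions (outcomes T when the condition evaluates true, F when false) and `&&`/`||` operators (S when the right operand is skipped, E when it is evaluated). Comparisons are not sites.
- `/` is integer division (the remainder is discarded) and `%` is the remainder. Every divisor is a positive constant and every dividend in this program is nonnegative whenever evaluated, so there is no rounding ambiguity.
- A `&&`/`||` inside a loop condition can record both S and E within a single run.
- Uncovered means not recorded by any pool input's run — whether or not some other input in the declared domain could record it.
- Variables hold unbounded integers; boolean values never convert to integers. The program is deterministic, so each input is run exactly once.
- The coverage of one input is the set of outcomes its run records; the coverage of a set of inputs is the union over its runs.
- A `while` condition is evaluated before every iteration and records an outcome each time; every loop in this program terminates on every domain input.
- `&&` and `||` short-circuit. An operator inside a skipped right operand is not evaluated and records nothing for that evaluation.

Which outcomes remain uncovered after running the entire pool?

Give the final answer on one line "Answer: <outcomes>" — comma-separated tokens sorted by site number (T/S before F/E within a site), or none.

run #1 (p=5, r=6, u=-2) records B1=T, B2=E, B3=T, B3=F, B4=S, B4=E, B5=F, B6=F, B7=T, B8=E, B9=F, B10=F, B11=T
run #2 (p=4, r=6, u=-2) records B1=T, B2=E, B3=T, B3=F, B4=S, B4=E, B5=F, B6=F, B7=T, B8=E, B9=T
run #3 (p=3, r=3, u=-3) records B1=F, B2=E, B3=F, B4=E, B5=T, B6=F, B7=F, B8=S, B9=T
run #4 (p=5, r=3, u=-1) records B1=F, B2=S, B3=F, B4=E, B5=T, B6=F, B7=F, B8=E, B9=F, B10=T
run #5 (p=4, r=4, u=0) records B1=F, B2=S, B3=T, B3=F, B4=S, B4=E, B5=F, B6=F, B7=T, B8=E, B9=T
union over the pool: B1=T, B1=F, B2=S, B2=E, B3=T, B3=F, B4=S, B4=E, B5=T, B5=F, B6=F, B7=T, B7=F, B8=S, B8=E, B9=T, B9=F, B10=T, B10=F, B11=T
uncovered (2 of 22): B6=T, B11=F

Answer: B6=T, B11=F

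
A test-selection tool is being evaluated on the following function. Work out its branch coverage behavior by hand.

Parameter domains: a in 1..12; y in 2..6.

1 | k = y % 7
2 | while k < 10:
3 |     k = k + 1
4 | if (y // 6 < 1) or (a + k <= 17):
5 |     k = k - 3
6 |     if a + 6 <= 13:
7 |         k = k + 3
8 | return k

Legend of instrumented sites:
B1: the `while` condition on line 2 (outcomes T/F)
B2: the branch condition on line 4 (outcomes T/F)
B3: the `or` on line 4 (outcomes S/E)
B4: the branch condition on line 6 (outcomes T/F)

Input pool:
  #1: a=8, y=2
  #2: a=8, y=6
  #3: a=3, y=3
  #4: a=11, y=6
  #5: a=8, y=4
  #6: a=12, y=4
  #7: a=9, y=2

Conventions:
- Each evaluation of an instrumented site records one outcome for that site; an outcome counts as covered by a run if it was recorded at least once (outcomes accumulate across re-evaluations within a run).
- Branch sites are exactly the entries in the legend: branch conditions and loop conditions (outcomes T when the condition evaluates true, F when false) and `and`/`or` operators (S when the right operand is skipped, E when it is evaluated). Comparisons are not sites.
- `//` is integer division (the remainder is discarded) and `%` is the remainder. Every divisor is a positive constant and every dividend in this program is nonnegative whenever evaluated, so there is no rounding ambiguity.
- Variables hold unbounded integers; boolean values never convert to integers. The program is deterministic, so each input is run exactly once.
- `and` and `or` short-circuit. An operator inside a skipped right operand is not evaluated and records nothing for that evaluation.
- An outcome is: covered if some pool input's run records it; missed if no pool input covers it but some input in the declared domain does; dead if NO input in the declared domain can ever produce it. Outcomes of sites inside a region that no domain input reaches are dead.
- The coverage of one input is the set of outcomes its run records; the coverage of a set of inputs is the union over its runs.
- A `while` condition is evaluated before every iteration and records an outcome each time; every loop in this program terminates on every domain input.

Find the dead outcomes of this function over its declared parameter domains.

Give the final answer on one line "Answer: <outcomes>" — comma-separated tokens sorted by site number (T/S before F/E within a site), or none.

checking every outcome against all 60 domain inputs:
  reachable outcomes have witnesses, e.g. B1=T (e.g. a=1, y=2), B1=F (e.g. a=1, y=2), B2=T (e.g. a=1, y=2), B2=F (e.g. a=8, y=6)

Answer: none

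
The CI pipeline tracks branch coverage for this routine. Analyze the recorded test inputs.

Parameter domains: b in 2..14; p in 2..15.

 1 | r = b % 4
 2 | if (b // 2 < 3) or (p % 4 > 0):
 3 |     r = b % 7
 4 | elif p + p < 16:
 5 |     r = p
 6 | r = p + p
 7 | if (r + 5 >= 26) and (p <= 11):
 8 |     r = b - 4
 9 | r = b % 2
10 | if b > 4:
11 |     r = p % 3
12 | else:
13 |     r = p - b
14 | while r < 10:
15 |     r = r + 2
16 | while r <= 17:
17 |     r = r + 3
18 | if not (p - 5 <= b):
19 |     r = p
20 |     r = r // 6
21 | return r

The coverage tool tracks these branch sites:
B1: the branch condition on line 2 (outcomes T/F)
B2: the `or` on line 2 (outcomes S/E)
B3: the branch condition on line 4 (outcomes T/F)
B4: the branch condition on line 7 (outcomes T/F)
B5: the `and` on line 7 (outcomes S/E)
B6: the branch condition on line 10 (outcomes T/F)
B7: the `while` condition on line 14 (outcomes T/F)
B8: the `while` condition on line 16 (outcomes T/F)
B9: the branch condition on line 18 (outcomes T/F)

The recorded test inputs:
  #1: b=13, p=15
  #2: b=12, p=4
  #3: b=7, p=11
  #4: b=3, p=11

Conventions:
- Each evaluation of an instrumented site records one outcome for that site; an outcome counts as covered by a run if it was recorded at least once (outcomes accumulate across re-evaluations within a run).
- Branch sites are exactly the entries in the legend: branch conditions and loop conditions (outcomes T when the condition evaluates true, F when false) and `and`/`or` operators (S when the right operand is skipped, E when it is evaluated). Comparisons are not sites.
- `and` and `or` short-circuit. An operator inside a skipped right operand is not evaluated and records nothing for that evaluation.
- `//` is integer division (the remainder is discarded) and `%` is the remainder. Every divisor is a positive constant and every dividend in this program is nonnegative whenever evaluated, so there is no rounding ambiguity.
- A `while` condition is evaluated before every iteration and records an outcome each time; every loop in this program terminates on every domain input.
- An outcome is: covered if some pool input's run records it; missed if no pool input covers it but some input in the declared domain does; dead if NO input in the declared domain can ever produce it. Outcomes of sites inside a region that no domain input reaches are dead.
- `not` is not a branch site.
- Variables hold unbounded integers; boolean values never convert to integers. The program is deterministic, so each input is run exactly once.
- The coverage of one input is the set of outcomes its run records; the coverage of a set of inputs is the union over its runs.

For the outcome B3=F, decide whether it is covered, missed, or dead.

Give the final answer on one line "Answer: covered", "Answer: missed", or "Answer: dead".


no pool input records B3=F
but domain input (b=6, p=8) does record it -> reachable, so missed
Answer: missed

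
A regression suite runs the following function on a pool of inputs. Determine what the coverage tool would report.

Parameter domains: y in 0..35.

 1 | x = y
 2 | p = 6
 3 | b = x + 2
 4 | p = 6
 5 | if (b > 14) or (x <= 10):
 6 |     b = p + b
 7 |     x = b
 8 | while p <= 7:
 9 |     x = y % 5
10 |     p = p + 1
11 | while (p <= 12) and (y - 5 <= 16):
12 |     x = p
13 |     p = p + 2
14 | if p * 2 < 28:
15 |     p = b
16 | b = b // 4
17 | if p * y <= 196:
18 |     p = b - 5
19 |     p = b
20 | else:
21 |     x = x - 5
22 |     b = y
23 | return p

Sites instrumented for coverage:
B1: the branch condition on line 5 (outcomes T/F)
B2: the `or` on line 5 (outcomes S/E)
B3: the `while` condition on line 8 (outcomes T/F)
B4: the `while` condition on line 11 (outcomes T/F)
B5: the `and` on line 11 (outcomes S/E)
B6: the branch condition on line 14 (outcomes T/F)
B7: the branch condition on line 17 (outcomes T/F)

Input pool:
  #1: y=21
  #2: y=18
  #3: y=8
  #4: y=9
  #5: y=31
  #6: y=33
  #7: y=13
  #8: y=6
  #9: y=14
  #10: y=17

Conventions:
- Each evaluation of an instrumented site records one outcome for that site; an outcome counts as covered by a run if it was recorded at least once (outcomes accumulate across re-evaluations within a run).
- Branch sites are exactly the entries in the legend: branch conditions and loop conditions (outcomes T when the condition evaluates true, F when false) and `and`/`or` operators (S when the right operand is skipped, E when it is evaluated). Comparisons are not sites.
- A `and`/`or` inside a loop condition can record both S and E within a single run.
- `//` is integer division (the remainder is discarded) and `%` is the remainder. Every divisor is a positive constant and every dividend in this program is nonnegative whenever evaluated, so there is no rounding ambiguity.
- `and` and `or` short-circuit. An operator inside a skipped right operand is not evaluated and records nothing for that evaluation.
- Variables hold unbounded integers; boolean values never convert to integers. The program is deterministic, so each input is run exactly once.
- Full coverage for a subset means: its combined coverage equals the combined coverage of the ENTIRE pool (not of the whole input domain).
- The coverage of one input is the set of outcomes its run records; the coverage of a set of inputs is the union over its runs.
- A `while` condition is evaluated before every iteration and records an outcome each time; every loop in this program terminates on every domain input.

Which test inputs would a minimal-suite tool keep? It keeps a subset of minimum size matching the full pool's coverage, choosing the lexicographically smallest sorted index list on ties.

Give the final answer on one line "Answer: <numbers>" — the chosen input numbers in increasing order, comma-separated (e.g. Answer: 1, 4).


test 1 (y=21) fires B2->S, B1->T, B3->T, B3->T, B3->F, B5->E, B4->T, B5->E, B4->T, B5->E, B4->T, B5->S, B4->F, B6->F, ...; hits B1=T, B2=S, B3=T, B3=F, B4=T, B4=F, B5=S, B5=E, B6=F, B7=F
test 2 (y=18) fires B2->S, B1->T, B3->T, B3->T, B3->F, B5->E, B4->T, B5->E, B4->T, B5->E, B4->T, B5->S, B4->F, B6->F, ...; hits B1=T, B2=S, B3=T, B3=F, B4=T, B4=F, B5=S, B5=E, B6=F, B7=F
test 3 (y=8) fires B2->E, B1->T, B3->T, B3->T, B3->F, B5->E, B4->T, B5->E, B4->T, B5->E, B4->T, B5->S, B4->F, B6->F, ...; hits B1=T, B2=E, B3=T, B3=F, B4=T, B4=F, B5=S, B5=E, B6=F, B7=T
test 4 (y=9) fires B2->E, B1->T, B3->T, B3->T, B3->F, B5->E, B4->T, B5->E, B4->T, B5->E, B4->T, B5->S, B4->F, B6->F, ...; hits B1=T, B2=E, B3=T, B3=F, B4=T, B4=F, B5=S, B5=E, B6=F, B7=T
test 5 (y=31) fires B2->S, B1->T, B3->T, B3->T, B3->F, B5->E, B4->F, B6->T, B7->F; hits B1=T, B2=S, B3=T, B3=F, B4=F, B5=E, B6=T, B7=F
test 6 (y=33) fires B2->S, B1->T, B3->T, B3->T, B3->F, B5->E, B4->F, B6->T, B7->F; hits B1=T, B2=S, B3=T, B3=F, B4=F, B5=E, B6=T, B7=F
test 7 (y=13) fires B2->S, B1->T, B3->T, B3->T, B3->F, B5->E, B4->T, B5->E, B4->T, B5->E, B4->T, B5->S, B4->F, B6->F, ...; hits B1=T, B2=S, B3=T, B3=F, B4=T, B4=F, B5=S, B5=E, B6=F, B7=T
test 8 (y=6) fires B2->E, B1->T, B3->T, B3->T, B3->F, B5->E, B4->T, B5->E, B4->T, B5->E, B4->T, B5->S, B4->F, B6->F, ...; hits B1=T, B2=E, B3=T, B3=F, B4=T, B4=F, B5=S, B5=E, B6=F, B7=T
test 9 (y=14) fires B2->S, B1->T, B3->T, B3->T, B3->F, B5->E, B4->T, B5->E, B4->T, B5->E, B4->T, B5->S, B4->F, B6->F, ...; hits B1=T, B2=S, B3=T, B3=F, B4=T, B4=F, B5=S, B5=E, B6=F, B7=T
test 10 (y=17) fires B2->S, B1->T, B3->T, B3->T, B3->F, B5->E, B4->T, B5->E, B4->T, B5->E, B4->T, B5->S, B4->F, B6->F, ...; hits B1=T, B2=S, B3=T, B3=F, B4=T, B4=F, B5=S, B5=E, B6=F, B7=F
the full pool covers 13 outcomes: B1=T, B2=S, B2=E, B3=T, B3=F, B4=T, B4=F, B5=S, B5=E, B6=T, B6=F, B7=T, B7=F
checked all size-1 subsets: none covers 13 outcomes (max 10/13)
the canonical winner is {3, 5}: size 2, full 13-outcome coverage, earliest index list among size-2 covers
Answer: 3, 5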